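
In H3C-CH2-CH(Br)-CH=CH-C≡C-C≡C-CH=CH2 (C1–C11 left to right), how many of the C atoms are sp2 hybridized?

C1: sp3
C2: sp3
C3: sp3
C4: sp2 ✓
C5: sp2 ✓
C6: sp
C7: sp
C8: sp
C9: sp
C10: sp2 ✓
C11: sp2 ✓
C4, C5, C10, C11 → 4 sp2 carbons.

4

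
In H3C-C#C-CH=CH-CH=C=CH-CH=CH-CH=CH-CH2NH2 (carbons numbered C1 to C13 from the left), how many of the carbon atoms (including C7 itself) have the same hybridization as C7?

3

C7 is sp (two π bonds).
C1: sp3
C2: sp ✓
C3: sp ✓
C4: sp2
C5: sp2
C6: sp2
C7: sp ✓
C8: sp2
C9: sp2
C10: sp2
C11: sp2
C12: sp2
C13: sp3
3 carbons are sp.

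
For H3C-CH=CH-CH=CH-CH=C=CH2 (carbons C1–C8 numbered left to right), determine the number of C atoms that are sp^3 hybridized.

C1: sp3 ✓
C2: sp2
C3: sp2
C4: sp2
C5: sp2
C6: sp2
C7: sp
C8: sp2
C1 → 1 sp3 carbon.

1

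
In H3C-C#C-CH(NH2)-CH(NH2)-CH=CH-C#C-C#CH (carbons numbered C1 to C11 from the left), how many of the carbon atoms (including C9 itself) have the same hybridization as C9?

6

C9 is sp (two π bonds).
C1: sp3
C2: sp ✓
C3: sp ✓
C4: sp3
C5: sp3
C6: sp2
C7: sp2
C8: sp ✓
C9: sp ✓
C10: sp ✓
C11: sp ✓
6 carbons are sp.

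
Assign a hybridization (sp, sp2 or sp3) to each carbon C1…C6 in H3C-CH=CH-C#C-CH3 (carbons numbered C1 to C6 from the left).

C1 sp3, C2 sp2, C3 sp2, C4 sp, C5 sp, C6 sp3

C1 carries 4 σ bonds, giving a steric number of 4, so it is sp3.
C2 (3 σ bonds, plus one π bond) has steric number 3: sp2.
C3 carries 3 σ bonds, plus one π bond, giving a steric number of 3, so it is sp2.
C4 is sp: 2 σ bonds, plus two π bonds, 2 electron-density regions.
C5: 2 σ bonds, plus two π bonds; 2 regions of electron density → sp.
C6 has 4 σ bonds: steric number 4 → sp3.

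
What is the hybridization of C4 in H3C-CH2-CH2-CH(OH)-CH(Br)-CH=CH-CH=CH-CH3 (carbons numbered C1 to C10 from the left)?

sp^3

C4: 4 σ bonds — 4 electron domains, sp3.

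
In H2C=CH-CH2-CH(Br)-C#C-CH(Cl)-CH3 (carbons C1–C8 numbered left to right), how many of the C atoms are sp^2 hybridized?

C1: sp2 ✓
C2: sp2 ✓
C3: sp3
C4: sp3
C5: sp
C6: sp
C7: sp3
C8: sp3
C1, C2 → 2 sp2 carbons.

2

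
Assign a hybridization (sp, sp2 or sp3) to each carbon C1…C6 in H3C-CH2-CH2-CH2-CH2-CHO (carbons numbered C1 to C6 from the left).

C1: 4 σ bonds; 4 regions of electron density → sp3.
C2 carries 4 σ bonds, giving a steric number of 4, so it is sp3.
C3: 4 σ bonds — 4 electron domains, sp3.
C4: 4 σ bonds; 4 regions of electron density → sp3.
C5: 4 σ bonds — 4 electron domains, sp3.
C6 is sp2: 3 σ bonds, plus one π bond, 3 electron-density regions.

C1 sp3, C2 sp3, C3 sp3, C4 sp3, C5 sp3, C6 sp2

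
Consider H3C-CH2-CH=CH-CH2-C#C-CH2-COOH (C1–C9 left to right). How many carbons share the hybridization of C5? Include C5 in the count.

C5 is sp3 (only σ bonds).
C1: sp3 ✓
C2: sp3 ✓
C3: sp2
C4: sp2
C5: sp3 ✓
C6: sp
C7: sp
C8: sp3 ✓
C9: sp2
4 carbons are sp3.

4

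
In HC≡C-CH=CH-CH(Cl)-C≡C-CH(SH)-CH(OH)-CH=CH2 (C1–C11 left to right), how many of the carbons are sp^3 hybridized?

3

C1: sp
C2: sp
C3: sp2
C4: sp2
C5: sp3 ✓
C6: sp
C7: sp
C8: sp3 ✓
C9: sp3 ✓
C10: sp2
C11: sp2
C5, C8, C9 → 3 sp3 carbons.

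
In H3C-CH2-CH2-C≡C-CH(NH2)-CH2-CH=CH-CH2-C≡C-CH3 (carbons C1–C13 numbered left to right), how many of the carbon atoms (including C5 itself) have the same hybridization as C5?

4

C5 is sp (two π bonds).
C1: sp3
C2: sp3
C3: sp3
C4: sp ✓
C5: sp ✓
C6: sp3
C7: sp3
C8: sp2
C9: sp2
C10: sp3
C11: sp ✓
C12: sp ✓
C13: sp3
4 carbons are sp.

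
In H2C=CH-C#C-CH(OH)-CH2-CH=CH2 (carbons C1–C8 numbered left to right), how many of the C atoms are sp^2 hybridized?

4

C1: sp2 ✓
C2: sp2 ✓
C3: sp
C4: sp
C5: sp3
C6: sp3
C7: sp2 ✓
C8: sp2 ✓
C1, C2, C7, C8 → 4 sp2 carbons.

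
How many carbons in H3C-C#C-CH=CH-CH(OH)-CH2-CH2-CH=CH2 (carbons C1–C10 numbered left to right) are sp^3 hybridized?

4

C1: sp3 ✓
C2: sp
C3: sp
C4: sp2
C5: sp2
C6: sp3 ✓
C7: sp3 ✓
C8: sp3 ✓
C9: sp2
C10: sp2
C1, C6, C7, C8 → 4 sp3 carbons.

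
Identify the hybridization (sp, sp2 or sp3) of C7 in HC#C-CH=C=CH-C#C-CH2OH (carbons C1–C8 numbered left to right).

sp

C7: 2 σ bonds, plus two π bonds; 2 regions of electron density → sp.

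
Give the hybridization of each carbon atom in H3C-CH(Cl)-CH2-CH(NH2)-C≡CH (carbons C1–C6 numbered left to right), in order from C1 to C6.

C1 has 4 σ bonds: steric number 4 → sp3.
C2: 4 σ bonds; 4 regions of electron density → sp3.
C3: 4 σ bonds — 4 electron domains, sp3.
C4 (4 σ bonds) has steric number 4: sp3.
C5 has 2 σ bonds, plus two π bonds: steric number 2 → sp.
C6 — 2 σ bonds, plus two π bonds. Steric number 2, so sp.

C1 sp3, C2 sp3, C3 sp3, C4 sp3, C5 sp, C6 sp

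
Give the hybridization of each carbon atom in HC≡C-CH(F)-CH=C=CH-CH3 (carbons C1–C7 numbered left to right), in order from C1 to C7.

C1 sp, C2 sp, C3 sp3, C4 sp2, C5 sp, C6 sp2, C7 sp3

C1 has 2 σ bonds, plus two π bonds: steric number 2 → sp.
C2: 2 σ bonds, plus two π bonds — 2 electron domains, sp.
C3: 4 σ bonds; 4 regions of electron density → sp3.
C4 carries 3 σ bonds, plus one π bond, giving a steric number of 3, so it is sp2.
C5 (2 σ bonds, plus two π bonds) has steric number 2: sp.
C6 is sp2: 3 σ bonds, plus one π bond, 3 electron-density regions.
C7 — 4 σ bonds. Steric number 4, so sp3.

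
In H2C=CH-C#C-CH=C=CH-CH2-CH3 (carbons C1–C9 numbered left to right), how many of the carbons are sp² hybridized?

4

C1: sp2 ✓
C2: sp2 ✓
C3: sp
C4: sp
C5: sp2 ✓
C6: sp
C7: sp2 ✓
C8: sp3
C9: sp3
C1, C2, C5, C7 → 4 sp2 carbons.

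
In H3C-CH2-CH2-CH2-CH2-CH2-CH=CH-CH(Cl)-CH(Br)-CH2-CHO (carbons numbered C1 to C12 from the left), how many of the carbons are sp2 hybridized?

3

C1: sp3
C2: sp3
C3: sp3
C4: sp3
C5: sp3
C6: sp3
C7: sp2 ✓
C8: sp2 ✓
C9: sp3
C10: sp3
C11: sp3
C12: sp2 ✓
C7, C8, C12 → 3 sp2 carbons.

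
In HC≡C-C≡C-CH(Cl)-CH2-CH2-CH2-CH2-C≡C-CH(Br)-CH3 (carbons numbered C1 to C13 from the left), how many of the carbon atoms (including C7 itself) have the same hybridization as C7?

C7 is sp3 (only σ bonds).
C1: sp
C2: sp
C3: sp
C4: sp
C5: sp3 ✓
C6: sp3 ✓
C7: sp3 ✓
C8: sp3 ✓
C9: sp3 ✓
C10: sp
C11: sp
C12: sp3 ✓
C13: sp3 ✓
7 carbons are sp3.

7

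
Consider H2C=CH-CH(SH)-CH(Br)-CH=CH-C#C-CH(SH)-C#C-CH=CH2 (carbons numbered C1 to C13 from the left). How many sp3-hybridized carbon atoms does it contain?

C1: sp2
C2: sp2
C3: sp3 ✓
C4: sp3 ✓
C5: sp2
C6: sp2
C7: sp
C8: sp
C9: sp3 ✓
C10: sp
C11: sp
C12: sp2
C13: sp2
C3, C4, C9 → 3 sp3 carbons.

3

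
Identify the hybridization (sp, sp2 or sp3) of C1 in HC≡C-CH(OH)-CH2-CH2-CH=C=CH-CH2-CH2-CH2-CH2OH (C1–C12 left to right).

C1 carries 2 σ bonds, plus two π bonds, giving a steric number of 2, so it is sp.

sp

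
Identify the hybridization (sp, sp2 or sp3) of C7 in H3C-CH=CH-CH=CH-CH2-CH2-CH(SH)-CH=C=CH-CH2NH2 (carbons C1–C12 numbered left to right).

C7 (4 σ bonds) has steric number 4: sp3.

sp³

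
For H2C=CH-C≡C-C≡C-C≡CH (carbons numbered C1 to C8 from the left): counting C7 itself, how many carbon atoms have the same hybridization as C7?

6

C7 is sp (two π bonds).
C1: sp2
C2: sp2
C3: sp ✓
C4: sp ✓
C5: sp ✓
C6: sp ✓
C7: sp ✓
C8: sp ✓
6 carbons are sp.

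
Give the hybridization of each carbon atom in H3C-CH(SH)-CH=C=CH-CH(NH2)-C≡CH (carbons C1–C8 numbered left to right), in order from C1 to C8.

C1 sp3, C2 sp3, C3 sp2, C4 sp, C5 sp2, C6 sp3, C7 sp, C8 sp

C1: 4 σ bonds; 4 regions of electron density → sp3.
C2: 4 σ bonds — 4 electron domains, sp3.
C3 — 3 σ bonds, plus one π bond. Steric number 3, so sp2.
C4 is sp: 2 σ bonds, plus two π bonds, 2 electron-density regions.
C5 (3 σ bonds, plus one π bond) has steric number 3: sp2.
C6 is sp3: 4 σ bonds, 4 electron-density regions.
C7: 2 σ bonds, plus two π bonds — 2 electron domains, sp.
C8: 2 σ bonds, plus two π bonds — 2 electron domains, sp.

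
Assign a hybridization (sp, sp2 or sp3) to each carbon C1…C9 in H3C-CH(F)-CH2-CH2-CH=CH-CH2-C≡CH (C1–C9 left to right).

C1 sp3, C2 sp3, C3 sp3, C4 sp3, C5 sp2, C6 sp2, C7 sp3, C8 sp, C9 sp

C1 (4 σ bonds) has steric number 4: sp3.
C2 — 4 σ bonds. Steric number 4, so sp3.
C3 (4 σ bonds) has steric number 4: sp3.
C4: 4 σ bonds; 4 regions of electron density → sp3.
C5 is sp2: 3 σ bonds, plus one π bond, 3 electron-density regions.
C6 has 3 σ bonds, plus one π bond: steric number 3 → sp2.
C7 carries 4 σ bonds, giving a steric number of 4, so it is sp3.
C8 has 2 σ bonds, plus two π bonds: steric number 2 → sp.
C9 carries 2 σ bonds, plus two π bonds, giving a steric number of 2, so it is sp.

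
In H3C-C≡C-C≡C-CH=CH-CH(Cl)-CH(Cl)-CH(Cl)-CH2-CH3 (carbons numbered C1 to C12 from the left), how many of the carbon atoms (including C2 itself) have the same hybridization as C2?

4

C2 is sp (two π bonds).
C1: sp3
C2: sp ✓
C3: sp ✓
C4: sp ✓
C5: sp ✓
C6: sp2
C7: sp2
C8: sp3
C9: sp3
C10: sp3
C11: sp3
C12: sp3
4 carbons are sp.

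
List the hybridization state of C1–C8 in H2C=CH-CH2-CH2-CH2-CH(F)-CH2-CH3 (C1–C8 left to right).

C1 is sp2: 3 σ bonds, plus one π bond, 3 electron-density regions.
C2: 3 σ bonds, plus one π bond; 3 regions of electron density → sp2.
C3: 4 σ bonds — 4 electron domains, sp3.
C4 has 4 σ bonds: steric number 4 → sp3.
C5 — 4 σ bonds. Steric number 4, so sp3.
C6 has 4 σ bonds: steric number 4 → sp3.
C7 has 4 σ bonds: steric number 4 → sp3.
C8: 4 σ bonds; 4 regions of electron density → sp3.

C1 sp2, C2 sp2, C3 sp3, C4 sp3, C5 sp3, C6 sp3, C7 sp3, C8 sp3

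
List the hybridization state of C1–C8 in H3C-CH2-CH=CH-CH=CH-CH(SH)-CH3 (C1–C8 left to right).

C1 sp3, C2 sp3, C3 sp2, C4 sp2, C5 sp2, C6 sp2, C7 sp3, C8 sp3

C1 — 4 σ bonds. Steric number 4, so sp3.
C2 is sp3: 4 σ bonds, 4 electron-density regions.
C3 has 3 σ bonds, plus one π bond: steric number 3 → sp2.
C4 has 3 σ bonds, plus one π bond: steric number 3 → sp2.
C5 is sp2: 3 σ bonds, plus one π bond, 3 electron-density regions.
C6 — 3 σ bonds, plus one π bond. Steric number 3, so sp2.
C7 is sp3: 4 σ bonds, 4 electron-density regions.
C8 carries 4 σ bonds, giving a steric number of 4, so it is sp3.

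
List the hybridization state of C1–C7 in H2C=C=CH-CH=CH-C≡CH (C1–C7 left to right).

C1: 3 σ bonds, plus one π bond — 3 electron domains, sp2.
C2 — 2 σ bonds, plus two π bonds. Steric number 2, so sp.
C3 carries 3 σ bonds, plus one π bond, giving a steric number of 3, so it is sp2.
C4 is sp2: 3 σ bonds, plus one π bond, 3 electron-density regions.
C5: 3 σ bonds, plus one π bond; 3 regions of electron density → sp2.
C6: 2 σ bonds, plus two π bonds — 2 electron domains, sp.
C7 (2 σ bonds, plus two π bonds) has steric number 2: sp.

C1 sp2, C2 sp, C3 sp2, C4 sp2, C5 sp2, C6 sp, C7 sp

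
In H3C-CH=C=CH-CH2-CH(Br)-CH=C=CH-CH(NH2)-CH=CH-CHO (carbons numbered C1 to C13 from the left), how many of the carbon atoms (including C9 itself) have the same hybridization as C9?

7

C9 is sp2 (one π bond).
C1: sp3
C2: sp2 ✓
C3: sp
C4: sp2 ✓
C5: sp3
C6: sp3
C7: sp2 ✓
C8: sp
C9: sp2 ✓
C10: sp3
C11: sp2 ✓
C12: sp2 ✓
C13: sp2 ✓
7 carbons are sp2.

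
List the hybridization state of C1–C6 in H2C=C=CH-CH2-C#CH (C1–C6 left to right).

C1 sp2, C2 sp, C3 sp2, C4 sp3, C5 sp, C6 sp

C1: 3 σ bonds, plus one π bond; 3 regions of electron density → sp2.
C2 carries 2 σ bonds, plus two π bonds, giving a steric number of 2, so it is sp.
C3 carries 3 σ bonds, plus one π bond, giving a steric number of 3, so it is sp2.
C4: 4 σ bonds — 4 electron domains, sp3.
C5: 2 σ bonds, plus two π bonds; 2 regions of electron density → sp.
C6: 2 σ bonds, plus two π bonds — 2 electron domains, sp.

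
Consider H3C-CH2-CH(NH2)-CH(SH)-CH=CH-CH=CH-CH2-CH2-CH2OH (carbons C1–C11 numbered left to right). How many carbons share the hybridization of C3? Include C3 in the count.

C3 is sp3 (only σ bonds).
C1: sp3 ✓
C2: sp3 ✓
C3: sp3 ✓
C4: sp3 ✓
C5: sp2
C6: sp2
C7: sp2
C8: sp2
C9: sp3 ✓
C10: sp3 ✓
C11: sp3 ✓
7 carbons are sp3.

7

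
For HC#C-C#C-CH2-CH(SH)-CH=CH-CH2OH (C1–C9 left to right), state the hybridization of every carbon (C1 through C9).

C1 is sp: 2 σ bonds, plus two π bonds, 2 electron-density regions.
C2 carries 2 σ bonds, plus two π bonds, giving a steric number of 2, so it is sp.
C3 has 2 σ bonds, plus two π bonds: steric number 2 → sp.
C4: 2 σ bonds, plus two π bonds — 2 electron domains, sp.
C5 (4 σ bonds) has steric number 4: sp3.
C6 is sp3: 4 σ bonds, 4 electron-density regions.
C7 carries 3 σ bonds, plus one π bond, giving a steric number of 3, so it is sp2.
C8 is sp2: 3 σ bonds, plus one π bond, 3 electron-density regions.
C9 (4 σ bonds) has steric number 4: sp3.

C1 sp, C2 sp, C3 sp, C4 sp, C5 sp3, C6 sp3, C7 sp2, C8 sp2, C9 sp3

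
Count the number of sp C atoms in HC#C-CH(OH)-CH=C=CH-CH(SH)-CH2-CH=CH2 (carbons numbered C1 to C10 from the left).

C1: sp ✓
C2: sp ✓
C3: sp3
C4: sp2
C5: sp ✓
C6: sp2
C7: sp3
C8: sp3
C9: sp2
C10: sp2
C1, C2, C5 → 3 sp carbons.

3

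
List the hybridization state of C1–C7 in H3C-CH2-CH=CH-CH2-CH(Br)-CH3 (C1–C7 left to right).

C1 is sp3: 4 σ bonds, 4 electron-density regions.
C2 is sp3: 4 σ bonds, 4 electron-density regions.
C3 carries 3 σ bonds, plus one π bond, giving a steric number of 3, so it is sp2.
C4 (3 σ bonds, plus one π bond) has steric number 3: sp2.
C5: 4 σ bonds; 4 regions of electron density → sp3.
C6: 4 σ bonds — 4 electron domains, sp3.
C7 carries 4 σ bonds, giving a steric number of 4, so it is sp3.

C1 sp3, C2 sp3, C3 sp2, C4 sp2, C5 sp3, C6 sp3, C7 sp3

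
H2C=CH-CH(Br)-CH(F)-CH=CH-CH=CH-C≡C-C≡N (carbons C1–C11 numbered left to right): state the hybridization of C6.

sp2

C6: 3 σ bonds, plus one π bond — 3 electron domains, sp2.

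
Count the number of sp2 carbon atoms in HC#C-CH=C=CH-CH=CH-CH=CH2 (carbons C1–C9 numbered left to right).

6

C1: sp
C2: sp
C3: sp2 ✓
C4: sp
C5: sp2 ✓
C6: sp2 ✓
C7: sp2 ✓
C8: sp2 ✓
C9: sp2 ✓
C3, C5, C6, C7, C8, C9 → 6 sp2 carbons.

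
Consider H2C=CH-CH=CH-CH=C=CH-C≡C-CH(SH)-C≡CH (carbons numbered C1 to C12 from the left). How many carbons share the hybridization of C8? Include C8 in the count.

C8 is sp (two π bonds).
C1: sp2
C2: sp2
C3: sp2
C4: sp2
C5: sp2
C6: sp ✓
C7: sp2
C8: sp ✓
C9: sp ✓
C10: sp3
C11: sp ✓
C12: sp ✓
5 carbons are sp.

5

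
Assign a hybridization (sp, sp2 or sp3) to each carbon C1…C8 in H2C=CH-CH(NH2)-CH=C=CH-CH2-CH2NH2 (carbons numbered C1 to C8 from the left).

C1 sp2, C2 sp2, C3 sp3, C4 sp2, C5 sp, C6 sp2, C7 sp3, C8 sp3

C1: 3 σ bonds, plus one π bond — 3 electron domains, sp2.
C2: 3 σ bonds, plus one π bond — 3 electron domains, sp2.
C3 — 4 σ bonds. Steric number 4, so sp3.
C4 (3 σ bonds, plus one π bond) has steric number 3: sp2.
C5: 2 σ bonds, plus two π bonds; 2 regions of electron density → sp.
C6 is sp2: 3 σ bonds, plus one π bond, 3 electron-density regions.
C7 (4 σ bonds) has steric number 4: sp3.
C8: 4 σ bonds; 4 regions of electron density → sp3.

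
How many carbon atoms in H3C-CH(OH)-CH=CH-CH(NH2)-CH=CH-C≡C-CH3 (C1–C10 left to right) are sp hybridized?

2

C1: sp3
C2: sp3
C3: sp2
C4: sp2
C5: sp3
C6: sp2
C7: sp2
C8: sp ✓
C9: sp ✓
C10: sp3
C8, C9 → 2 sp carbons.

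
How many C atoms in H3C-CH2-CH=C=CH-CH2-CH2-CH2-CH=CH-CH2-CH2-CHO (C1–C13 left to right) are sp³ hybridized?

7

C1: sp3 ✓
C2: sp3 ✓
C3: sp2
C4: sp
C5: sp2
C6: sp3 ✓
C7: sp3 ✓
C8: sp3 ✓
C9: sp2
C10: sp2
C11: sp3 ✓
C12: sp3 ✓
C13: sp2
C1, C2, C6, C7, C8, C11, C12 → 7 sp3 carbons.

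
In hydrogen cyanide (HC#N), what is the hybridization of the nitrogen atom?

The nitrogen atom (1 σ bond and 1 lone pair, plus two π bonds) has steric number 2: sp.

sp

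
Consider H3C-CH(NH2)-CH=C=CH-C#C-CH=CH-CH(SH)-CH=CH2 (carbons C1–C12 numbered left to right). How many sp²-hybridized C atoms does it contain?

C1: sp3
C2: sp3
C3: sp2 ✓
C4: sp
C5: sp2 ✓
C6: sp
C7: sp
C8: sp2 ✓
C9: sp2 ✓
C10: sp3
C11: sp2 ✓
C12: sp2 ✓
C3, C5, C8, C9, C11, C12 → 6 sp2 carbons.

6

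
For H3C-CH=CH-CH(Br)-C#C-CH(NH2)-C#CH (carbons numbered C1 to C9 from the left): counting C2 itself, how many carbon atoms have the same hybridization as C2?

2

C2 is sp2 (one π bond).
C1: sp3
C2: sp2 ✓
C3: sp2 ✓
C4: sp3
C5: sp
C6: sp
C7: sp3
C8: sp
C9: sp
2 carbons are sp2.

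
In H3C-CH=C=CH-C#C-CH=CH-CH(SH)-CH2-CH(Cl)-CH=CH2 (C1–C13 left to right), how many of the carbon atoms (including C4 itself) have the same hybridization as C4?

6

C4 is sp2 (one π bond).
C1: sp3
C2: sp2 ✓
C3: sp
C4: sp2 ✓
C5: sp
C6: sp
C7: sp2 ✓
C8: sp2 ✓
C9: sp3
C10: sp3
C11: sp3
C12: sp2 ✓
C13: sp2 ✓
6 carbons are sp2.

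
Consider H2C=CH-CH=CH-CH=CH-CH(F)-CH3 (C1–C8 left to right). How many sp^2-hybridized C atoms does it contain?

6

C1: sp2 ✓
C2: sp2 ✓
C3: sp2 ✓
C4: sp2 ✓
C5: sp2 ✓
C6: sp2 ✓
C7: sp3
C8: sp3
C1, C2, C3, C4, C5, C6 → 6 sp2 carbons.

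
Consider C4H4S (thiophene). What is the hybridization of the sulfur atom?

sp²

Analogous to furan: one S lone pair in the aromatic π system, S is sp2.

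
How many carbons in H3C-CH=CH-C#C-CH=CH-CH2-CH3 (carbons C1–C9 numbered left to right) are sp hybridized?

C1: sp3
C2: sp2
C3: sp2
C4: sp ✓
C5: sp ✓
C6: sp2
C7: sp2
C8: sp3
C9: sp3
C4, C5 → 2 sp carbons.

2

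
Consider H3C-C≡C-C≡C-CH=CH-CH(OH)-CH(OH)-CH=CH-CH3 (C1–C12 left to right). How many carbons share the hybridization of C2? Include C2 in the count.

C2 is sp (two π bonds).
C1: sp3
C2: sp ✓
C3: sp ✓
C4: sp ✓
C5: sp ✓
C6: sp2
C7: sp2
C8: sp3
C9: sp3
C10: sp2
C11: sp2
C12: sp3
4 carbons are sp.

4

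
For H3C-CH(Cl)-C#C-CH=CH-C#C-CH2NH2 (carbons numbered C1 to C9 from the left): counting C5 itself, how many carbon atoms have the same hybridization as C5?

C5 is sp2 (one π bond).
C1: sp3
C2: sp3
C3: sp
C4: sp
C5: sp2 ✓
C6: sp2 ✓
C7: sp
C8: sp
C9: sp3
2 carbons are sp2.

2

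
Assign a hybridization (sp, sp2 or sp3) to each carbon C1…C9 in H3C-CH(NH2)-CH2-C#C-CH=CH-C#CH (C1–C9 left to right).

C1 has 4 σ bonds: steric number 4 → sp3.
C2 has 4 σ bonds: steric number 4 → sp3.
C3: 4 σ bonds — 4 electron domains, sp3.
C4: 2 σ bonds, plus two π bonds; 2 regions of electron density → sp.
C5: 2 σ bonds, plus two π bonds; 2 regions of electron density → sp.
C6 is sp2: 3 σ bonds, plus one π bond, 3 electron-density regions.
C7: 3 σ bonds, plus one π bond — 3 electron domains, sp2.
C8 (2 σ bonds, plus two π bonds) has steric number 2: sp.
C9 (2 σ bonds, plus two π bonds) has steric number 2: sp.

C1 sp3, C2 sp3, C3 sp3, C4 sp, C5 sp, C6 sp2, C7 sp2, C8 sp, C9 sp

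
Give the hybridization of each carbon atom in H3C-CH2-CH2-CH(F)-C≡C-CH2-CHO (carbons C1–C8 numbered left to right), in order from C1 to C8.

C1: 4 σ bonds — 4 electron domains, sp3.
C2: 4 σ bonds; 4 regions of electron density → sp3.
C3 (4 σ bonds) has steric number 4: sp3.
C4 — 4 σ bonds. Steric number 4, so sp3.
C5: 2 σ bonds, plus two π bonds — 2 electron domains, sp.
C6 has 2 σ bonds, plus two π bonds: steric number 2 → sp.
C7: 4 σ bonds; 4 regions of electron density → sp3.
C8: 3 σ bonds, plus one π bond — 3 electron domains, sp2.

C1 sp3, C2 sp3, C3 sp3, C4 sp3, C5 sp, C6 sp, C7 sp3, C8 sp2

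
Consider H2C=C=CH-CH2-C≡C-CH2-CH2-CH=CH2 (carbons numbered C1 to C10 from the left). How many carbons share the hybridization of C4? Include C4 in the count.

3

C4 is sp3 (only σ bonds).
C1: sp2
C2: sp
C3: sp2
C4: sp3 ✓
C5: sp
C6: sp
C7: sp3 ✓
C8: sp3 ✓
C9: sp2
C10: sp2
3 carbons are sp3.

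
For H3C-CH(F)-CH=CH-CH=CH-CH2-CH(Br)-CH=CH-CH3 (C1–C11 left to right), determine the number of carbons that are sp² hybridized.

C1: sp3
C2: sp3
C3: sp2 ✓
C4: sp2 ✓
C5: sp2 ✓
C6: sp2 ✓
C7: sp3
C8: sp3
C9: sp2 ✓
C10: sp2 ✓
C11: sp3
C3, C4, C5, C6, C9, C10 → 6 sp2 carbons.

6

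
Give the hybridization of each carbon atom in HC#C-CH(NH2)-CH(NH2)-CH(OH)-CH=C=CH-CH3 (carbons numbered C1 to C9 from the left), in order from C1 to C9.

C1 — 2 σ bonds, plus two π bonds. Steric number 2, so sp.
C2: 2 σ bonds, plus two π bonds; 2 regions of electron density → sp.
C3: 4 σ bonds — 4 electron domains, sp3.
C4 (4 σ bonds) has steric number 4: sp3.
C5 (4 σ bonds) has steric number 4: sp3.
C6 — 3 σ bonds, plus one π bond. Steric number 3, so sp2.
C7: 2 σ bonds, plus two π bonds — 2 electron domains, sp.
C8: 3 σ bonds, plus one π bond; 3 regions of electron density → sp2.
C9 — 4 σ bonds. Steric number 4, so sp3.

C1 sp, C2 sp, C3 sp3, C4 sp3, C5 sp3, C6 sp2, C7 sp, C8 sp2, C9 sp3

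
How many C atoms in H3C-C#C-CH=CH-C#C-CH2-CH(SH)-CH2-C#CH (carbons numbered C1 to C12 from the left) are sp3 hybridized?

4

C1: sp3 ✓
C2: sp
C3: sp
C4: sp2
C5: sp2
C6: sp
C7: sp
C8: sp3 ✓
C9: sp3 ✓
C10: sp3 ✓
C11: sp
C12: sp
C1, C8, C9, C10 → 4 sp3 carbons.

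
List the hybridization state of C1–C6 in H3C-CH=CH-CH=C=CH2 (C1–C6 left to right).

C1 sp3, C2 sp2, C3 sp2, C4 sp2, C5 sp, C6 sp2

C1 (4 σ bonds) has steric number 4: sp3.
C2 has 3 σ bonds, plus one π bond: steric number 3 → sp2.
C3: 3 σ bonds, plus one π bond; 3 regions of electron density → sp2.
C4 (3 σ bonds, plus one π bond) has steric number 3: sp2.
C5 — 2 σ bonds, plus two π bonds. Steric number 2, so sp.
C6 has 3 σ bonds, plus one π bond: steric number 3 → sp2.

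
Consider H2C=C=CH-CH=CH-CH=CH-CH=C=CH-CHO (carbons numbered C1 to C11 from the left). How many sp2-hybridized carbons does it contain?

C1: sp2 ✓
C2: sp
C3: sp2 ✓
C4: sp2 ✓
C5: sp2 ✓
C6: sp2 ✓
C7: sp2 ✓
C8: sp2 ✓
C9: sp
C10: sp2 ✓
C11: sp2 ✓
C1, C3, C4, C5, C6, C7, C8, C10, C11 → 9 sp2 carbons.

9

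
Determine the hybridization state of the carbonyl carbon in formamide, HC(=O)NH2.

The carbonyl carbon — 3 σ bonds, plus one π bond. Steric number 3, so sp2.

sp²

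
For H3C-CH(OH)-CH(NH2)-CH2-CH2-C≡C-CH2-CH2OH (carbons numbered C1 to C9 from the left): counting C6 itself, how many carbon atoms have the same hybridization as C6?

2

C6 is sp (two π bonds).
C1: sp3
C2: sp3
C3: sp3
C4: sp3
C5: sp3
C6: sp ✓
C7: sp ✓
C8: sp3
C9: sp3
2 carbons are sp.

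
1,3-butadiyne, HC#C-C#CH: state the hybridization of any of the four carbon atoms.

Every carbon is part of a C≡C triple bond: two σ regions → sp.

sp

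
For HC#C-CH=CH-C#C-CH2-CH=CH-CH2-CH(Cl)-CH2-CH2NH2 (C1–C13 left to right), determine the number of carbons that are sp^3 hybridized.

5

C1: sp
C2: sp
C3: sp2
C4: sp2
C5: sp
C6: sp
C7: sp3 ✓
C8: sp2
C9: sp2
C10: sp3 ✓
C11: sp3 ✓
C12: sp3 ✓
C13: sp3 ✓
C7, C10, C11, C12, C13 → 5 sp3 carbons.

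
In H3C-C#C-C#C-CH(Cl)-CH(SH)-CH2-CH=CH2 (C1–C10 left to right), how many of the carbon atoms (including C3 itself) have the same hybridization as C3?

C3 is sp (two π bonds).
C1: sp3
C2: sp ✓
C3: sp ✓
C4: sp ✓
C5: sp ✓
C6: sp3
C7: sp3
C8: sp3
C9: sp2
C10: sp2
4 carbons are sp.

4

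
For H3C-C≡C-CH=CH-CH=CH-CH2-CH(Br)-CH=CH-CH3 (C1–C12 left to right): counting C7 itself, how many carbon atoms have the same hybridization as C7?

6

C7 is sp2 (one π bond).
C1: sp3
C2: sp
C3: sp
C4: sp2 ✓
C5: sp2 ✓
C6: sp2 ✓
C7: sp2 ✓
C8: sp3
C9: sp3
C10: sp2 ✓
C11: sp2 ✓
C12: sp3
6 carbons are sp2.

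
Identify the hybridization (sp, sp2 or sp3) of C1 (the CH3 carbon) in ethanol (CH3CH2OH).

sp³

C1 (the CH3 carbon): 4 σ bonds — 4 electron domains, sp3.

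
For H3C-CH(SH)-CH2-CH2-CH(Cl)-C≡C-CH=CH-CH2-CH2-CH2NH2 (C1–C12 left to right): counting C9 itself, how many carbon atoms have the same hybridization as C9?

C9 is sp2 (one π bond).
C1: sp3
C2: sp3
C3: sp3
C4: sp3
C5: sp3
C6: sp
C7: sp
C8: sp2 ✓
C9: sp2 ✓
C10: sp3
C11: sp3
C12: sp3
2 carbons are sp2.

2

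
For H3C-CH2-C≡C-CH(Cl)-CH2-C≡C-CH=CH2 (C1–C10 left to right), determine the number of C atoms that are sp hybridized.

4

C1: sp3
C2: sp3
C3: sp ✓
C4: sp ✓
C5: sp3
C6: sp3
C7: sp ✓
C8: sp ✓
C9: sp2
C10: sp2
C3, C4, C7, C8 → 4 sp carbons.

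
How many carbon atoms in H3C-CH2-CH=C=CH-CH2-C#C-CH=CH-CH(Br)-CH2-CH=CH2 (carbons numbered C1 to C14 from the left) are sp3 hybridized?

5

C1: sp3 ✓
C2: sp3 ✓
C3: sp2
C4: sp
C5: sp2
C6: sp3 ✓
C7: sp
C8: sp
C9: sp2
C10: sp2
C11: sp3 ✓
C12: sp3 ✓
C13: sp2
C14: sp2
C1, C2, C6, C11, C12 → 5 sp3 carbons.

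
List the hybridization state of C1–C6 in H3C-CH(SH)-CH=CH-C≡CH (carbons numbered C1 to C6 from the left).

C1 sp3, C2 sp3, C3 sp2, C4 sp2, C5 sp, C6 sp

C1: 4 σ bonds; 4 regions of electron density → sp3.
C2 has 4 σ bonds: steric number 4 → sp3.
C3 is sp2: 3 σ bonds, plus one π bond, 3 electron-density regions.
C4 carries 3 σ bonds, plus one π bond, giving a steric number of 3, so it is sp2.
C5 has 2 σ bonds, plus two π bonds: steric number 2 → sp.
C6 is sp: 2 σ bonds, plus two π bonds, 2 electron-density regions.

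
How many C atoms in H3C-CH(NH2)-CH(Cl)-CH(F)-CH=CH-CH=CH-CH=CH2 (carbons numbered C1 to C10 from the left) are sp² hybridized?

C1: sp3
C2: sp3
C3: sp3
C4: sp3
C5: sp2 ✓
C6: sp2 ✓
C7: sp2 ✓
C8: sp2 ✓
C9: sp2 ✓
C10: sp2 ✓
C5, C6, C7, C8, C9, C10 → 6 sp2 carbons.

6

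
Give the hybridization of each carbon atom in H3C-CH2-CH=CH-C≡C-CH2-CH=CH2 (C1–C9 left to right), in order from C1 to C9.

C1 sp3, C2 sp3, C3 sp2, C4 sp2, C5 sp, C6 sp, C7 sp3, C8 sp2, C9 sp2

C1 (4 σ bonds) has steric number 4: sp3.
C2 is sp3: 4 σ bonds, 4 electron-density regions.
C3: 3 σ bonds, plus one π bond — 3 electron domains, sp2.
C4 carries 3 σ bonds, plus one π bond, giving a steric number of 3, so it is sp2.
C5 carries 2 σ bonds, plus two π bonds, giving a steric number of 2, so it is sp.
C6: 2 σ bonds, plus two π bonds; 2 regions of electron density → sp.
C7: 4 σ bonds; 4 regions of electron density → sp3.
C8: 3 σ bonds, plus one π bond — 3 electron domains, sp2.
C9 — 3 σ bonds, plus one π bond. Steric number 3, so sp2.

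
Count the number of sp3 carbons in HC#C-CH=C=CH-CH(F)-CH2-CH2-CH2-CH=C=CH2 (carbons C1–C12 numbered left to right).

C1: sp
C2: sp
C3: sp2
C4: sp
C5: sp2
C6: sp3 ✓
C7: sp3 ✓
C8: sp3 ✓
C9: sp3 ✓
C10: sp2
C11: sp
C12: sp2
C6, C7, C8, C9 → 4 sp3 carbons.

4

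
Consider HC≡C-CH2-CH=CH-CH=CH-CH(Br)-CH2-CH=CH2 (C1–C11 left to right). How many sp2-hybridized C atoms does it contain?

6

C1: sp
C2: sp
C3: sp3
C4: sp2 ✓
C5: sp2 ✓
C6: sp2 ✓
C7: sp2 ✓
C8: sp3
C9: sp3
C10: sp2 ✓
C11: sp2 ✓
C4, C5, C6, C7, C10, C11 → 6 sp2 carbons.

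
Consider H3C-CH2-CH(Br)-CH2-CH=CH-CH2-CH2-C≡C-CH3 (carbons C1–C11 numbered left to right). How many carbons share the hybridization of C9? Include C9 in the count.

2

C9 is sp (two π bonds).
C1: sp3
C2: sp3
C3: sp3
C4: sp3
C5: sp2
C6: sp2
C7: sp3
C8: sp3
C9: sp ✓
C10: sp ✓
C11: sp3
2 carbons are sp.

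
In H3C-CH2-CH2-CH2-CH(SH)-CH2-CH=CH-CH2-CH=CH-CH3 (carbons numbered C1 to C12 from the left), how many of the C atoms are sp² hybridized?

C1: sp3
C2: sp3
C3: sp3
C4: sp3
C5: sp3
C6: sp3
C7: sp2 ✓
C8: sp2 ✓
C9: sp3
C10: sp2 ✓
C11: sp2 ✓
C12: sp3
C7, C8, C10, C11 → 4 sp2 carbons.

4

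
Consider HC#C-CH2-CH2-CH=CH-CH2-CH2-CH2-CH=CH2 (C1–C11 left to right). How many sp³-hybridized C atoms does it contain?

C1: sp
C2: sp
C3: sp3 ✓
C4: sp3 ✓
C5: sp2
C6: sp2
C7: sp3 ✓
C8: sp3 ✓
C9: sp3 ✓
C10: sp2
C11: sp2
C3, C4, C7, C8, C9 → 5 sp3 carbons.

5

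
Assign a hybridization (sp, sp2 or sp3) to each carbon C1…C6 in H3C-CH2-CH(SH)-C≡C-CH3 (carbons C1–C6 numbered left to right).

C1: 4 σ bonds; 4 regions of electron density → sp3.
C2: 4 σ bonds — 4 electron domains, sp3.
C3: 4 σ bonds; 4 regions of electron density → sp3.
C4 has 2 σ bonds, plus two π bonds: steric number 2 → sp.
C5 carries 2 σ bonds, plus two π bonds, giving a steric number of 2, so it is sp.
C6 (4 σ bonds) has steric number 4: sp3.

C1 sp3, C2 sp3, C3 sp3, C4 sp, C5 sp, C6 sp3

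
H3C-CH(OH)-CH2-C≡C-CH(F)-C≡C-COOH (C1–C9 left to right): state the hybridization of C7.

C7: 2 σ bonds, plus two π bonds; 2 regions of electron density → sp.

sp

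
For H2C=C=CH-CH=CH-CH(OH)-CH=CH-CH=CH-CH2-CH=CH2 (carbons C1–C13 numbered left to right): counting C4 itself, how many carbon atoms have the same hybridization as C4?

C4 is sp2 (one π bond).
C1: sp2 ✓
C2: sp
C3: sp2 ✓
C4: sp2 ✓
C5: sp2 ✓
C6: sp3
C7: sp2 ✓
C8: sp2 ✓
C9: sp2 ✓
C10: sp2 ✓
C11: sp3
C12: sp2 ✓
C13: sp2 ✓
10 carbons are sp2.

10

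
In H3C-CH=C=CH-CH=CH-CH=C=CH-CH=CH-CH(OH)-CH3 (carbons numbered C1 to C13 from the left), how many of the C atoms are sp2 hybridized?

8

C1: sp3
C2: sp2 ✓
C3: sp
C4: sp2 ✓
C5: sp2 ✓
C6: sp2 ✓
C7: sp2 ✓
C8: sp
C9: sp2 ✓
C10: sp2 ✓
C11: sp2 ✓
C12: sp3
C13: sp3
C2, C4, C5, C6, C7, C9, C10, C11 → 8 sp2 carbons.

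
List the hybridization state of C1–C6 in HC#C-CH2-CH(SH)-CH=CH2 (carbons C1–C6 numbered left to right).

C1 sp, C2 sp, C3 sp3, C4 sp3, C5 sp2, C6 sp2

C1: 2 σ bonds, plus two π bonds — 2 electron domains, sp.
C2 carries 2 σ bonds, plus two π bonds, giving a steric number of 2, so it is sp.
C3: 4 σ bonds — 4 electron domains, sp3.
C4 is sp3: 4 σ bonds, 4 electron-density regions.
C5: 3 σ bonds, plus one π bond — 3 electron domains, sp2.
C6 (3 σ bonds, plus one π bond) has steric number 3: sp2.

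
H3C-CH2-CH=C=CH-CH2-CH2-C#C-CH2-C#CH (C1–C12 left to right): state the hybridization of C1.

sp³

C1 has 4 σ bonds: steric number 4 → sp3.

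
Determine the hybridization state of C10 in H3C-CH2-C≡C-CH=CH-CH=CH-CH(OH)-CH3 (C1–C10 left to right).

C10: 4 σ bonds; 4 regions of electron density → sp3.

sp^3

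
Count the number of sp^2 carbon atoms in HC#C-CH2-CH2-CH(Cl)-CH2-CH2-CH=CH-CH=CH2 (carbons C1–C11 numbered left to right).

C1: sp
C2: sp
C3: sp3
C4: sp3
C5: sp3
C6: sp3
C7: sp3
C8: sp2 ✓
C9: sp2 ✓
C10: sp2 ✓
C11: sp2 ✓
C8, C9, C10, C11 → 4 sp2 carbons.

4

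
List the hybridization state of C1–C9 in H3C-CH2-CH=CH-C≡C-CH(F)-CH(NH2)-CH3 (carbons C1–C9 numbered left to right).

C1: 4 σ bonds; 4 regions of electron density → sp3.
C2 (4 σ bonds) has steric number 4: sp3.
C3 — 3 σ bonds, plus one π bond. Steric number 3, so sp2.
C4 has 3 σ bonds, plus one π bond: steric number 3 → sp2.
C5 has 2 σ bonds, plus two π bonds: steric number 2 → sp.
C6 has 2 σ bonds, plus two π bonds: steric number 2 → sp.
C7 carries 4 σ bonds, giving a steric number of 4, so it is sp3.
C8 — 4 σ bonds. Steric number 4, so sp3.
C9 has 4 σ bonds: steric number 4 → sp3.

C1 sp3, C2 sp3, C3 sp2, C4 sp2, C5 sp, C6 sp, C7 sp3, C8 sp3, C9 sp3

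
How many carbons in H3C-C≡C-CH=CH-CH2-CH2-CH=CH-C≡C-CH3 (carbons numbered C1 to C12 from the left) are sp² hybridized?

4

C1: sp3
C2: sp
C3: sp
C4: sp2 ✓
C5: sp2 ✓
C6: sp3
C7: sp3
C8: sp2 ✓
C9: sp2 ✓
C10: sp
C11: sp
C12: sp3
C4, C5, C8, C9 → 4 sp2 carbons.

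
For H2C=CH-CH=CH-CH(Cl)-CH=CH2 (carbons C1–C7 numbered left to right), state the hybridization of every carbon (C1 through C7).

C1 is sp2: 3 σ bonds, plus one π bond, 3 electron-density regions.
C2 carries 3 σ bonds, plus one π bond, giving a steric number of 3, so it is sp2.
C3: 3 σ bonds, plus one π bond — 3 electron domains, sp2.
C4 (3 σ bonds, plus one π bond) has steric number 3: sp2.
C5 has 4 σ bonds: steric number 4 → sp3.
C6 is sp2: 3 σ bonds, plus one π bond, 3 electron-density regions.
C7 is sp2: 3 σ bonds, plus one π bond, 3 electron-density regions.

C1 sp2, C2 sp2, C3 sp2, C4 sp2, C5 sp3, C6 sp2, C7 sp2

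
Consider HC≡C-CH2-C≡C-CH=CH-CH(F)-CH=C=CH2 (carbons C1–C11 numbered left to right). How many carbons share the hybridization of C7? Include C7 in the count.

C7 is sp2 (one π bond).
C1: sp
C2: sp
C3: sp3
C4: sp
C5: sp
C6: sp2 ✓
C7: sp2 ✓
C8: sp3
C9: sp2 ✓
C10: sp
C11: sp2 ✓
4 carbons are sp2.

4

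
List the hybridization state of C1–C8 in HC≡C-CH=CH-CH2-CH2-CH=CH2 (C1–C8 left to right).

C1: 2 σ bonds, plus two π bonds — 2 electron domains, sp.
C2 has 2 σ bonds, plus two π bonds: steric number 2 → sp.
C3 (3 σ bonds, plus one π bond) has steric number 3: sp2.
C4 is sp2: 3 σ bonds, plus one π bond, 3 electron-density regions.
C5: 4 σ bonds; 4 regions of electron density → sp3.
C6 carries 4 σ bonds, giving a steric number of 4, so it is sp3.
C7 (3 σ bonds, plus one π bond) has steric number 3: sp2.
C8: 3 σ bonds, plus one π bond — 3 electron domains, sp2.

C1 sp, C2 sp, C3 sp2, C4 sp2, C5 sp3, C6 sp3, C7 sp2, C8 sp2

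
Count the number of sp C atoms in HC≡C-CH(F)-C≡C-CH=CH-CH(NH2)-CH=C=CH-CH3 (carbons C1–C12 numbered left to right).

5

C1: sp ✓
C2: sp ✓
C3: sp3
C4: sp ✓
C5: sp ✓
C6: sp2
C7: sp2
C8: sp3
C9: sp2
C10: sp ✓
C11: sp2
C12: sp3
C1, C2, C4, C5, C10 → 5 sp carbons.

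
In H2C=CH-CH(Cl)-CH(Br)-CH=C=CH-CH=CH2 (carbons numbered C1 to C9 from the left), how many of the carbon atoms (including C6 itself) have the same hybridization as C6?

C6 is sp (two π bonds).
C1: sp2
C2: sp2
C3: sp3
C4: sp3
C5: sp2
C6: sp ✓
C7: sp2
C8: sp2
C9: sp2
1 carbon is sp.

1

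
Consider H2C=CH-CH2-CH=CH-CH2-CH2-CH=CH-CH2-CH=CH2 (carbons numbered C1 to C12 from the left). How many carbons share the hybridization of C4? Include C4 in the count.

C4 is sp2 (one π bond).
C1: sp2 ✓
C2: sp2 ✓
C3: sp3
C4: sp2 ✓
C5: sp2 ✓
C6: sp3
C7: sp3
C8: sp2 ✓
C9: sp2 ✓
C10: sp3
C11: sp2 ✓
C12: sp2 ✓
8 carbons are sp2.

8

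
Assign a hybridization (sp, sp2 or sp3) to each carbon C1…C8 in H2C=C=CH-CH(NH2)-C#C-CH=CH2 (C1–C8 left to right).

C1: 3 σ bonds, plus one π bond — 3 electron domains, sp2.
C2 (2 σ bonds, plus two π bonds) has steric number 2: sp.
C3 — 3 σ bonds, plus one π bond. Steric number 3, so sp2.
C4 — 4 σ bonds. Steric number 4, so sp3.
C5 carries 2 σ bonds, plus two π bonds, giving a steric number of 2, so it is sp.
C6 — 2 σ bonds, plus two π bonds. Steric number 2, so sp.
C7 is sp2: 3 σ bonds, plus one π bond, 3 electron-density regions.
C8 is sp2: 3 σ bonds, plus one π bond, 3 electron-density regions.

C1 sp2, C2 sp, C3 sp2, C4 sp3, C5 sp, C6 sp, C7 sp2, C8 sp2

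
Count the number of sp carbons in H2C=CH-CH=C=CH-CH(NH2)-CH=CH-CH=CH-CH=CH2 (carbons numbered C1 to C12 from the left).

1

C1: sp2
C2: sp2
C3: sp2
C4: sp ✓
C5: sp2
C6: sp3
C7: sp2
C8: sp2
C9: sp2
C10: sp2
C11: sp2
C12: sp2
C4 → 1 sp carbon.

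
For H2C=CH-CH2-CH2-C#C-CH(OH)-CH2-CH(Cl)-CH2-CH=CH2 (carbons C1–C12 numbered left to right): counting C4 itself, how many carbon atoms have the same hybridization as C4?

C4 is sp3 (only σ bonds).
C1: sp2
C2: sp2
C3: sp3 ✓
C4: sp3 ✓
C5: sp
C6: sp
C7: sp3 ✓
C8: sp3 ✓
C9: sp3 ✓
C10: sp3 ✓
C11: sp2
C12: sp2
6 carbons are sp3.

6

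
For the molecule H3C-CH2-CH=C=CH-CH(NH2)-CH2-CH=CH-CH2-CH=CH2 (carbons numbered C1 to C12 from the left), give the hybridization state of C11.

sp²

C11 — 3 σ bonds, plus one π bond. Steric number 3, so sp2.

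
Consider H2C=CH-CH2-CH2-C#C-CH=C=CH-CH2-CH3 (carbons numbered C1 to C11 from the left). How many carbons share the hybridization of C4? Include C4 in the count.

C4 is sp3 (only σ bonds).
C1: sp2
C2: sp2
C3: sp3 ✓
C4: sp3 ✓
C5: sp
C6: sp
C7: sp2
C8: sp
C9: sp2
C10: sp3 ✓
C11: sp3 ✓
4 carbons are sp3.

4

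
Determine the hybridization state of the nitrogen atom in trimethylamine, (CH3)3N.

sp3

The nitrogen atom: 3 σ bonds and 1 lone pair; 4 regions of electron density → sp3.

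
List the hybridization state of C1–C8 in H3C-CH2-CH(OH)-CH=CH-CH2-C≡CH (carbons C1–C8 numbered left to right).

C1 sp3, C2 sp3, C3 sp3, C4 sp2, C5 sp2, C6 sp3, C7 sp, C8 sp

C1 — 4 σ bonds. Steric number 4, so sp3.
C2 carries 4 σ bonds, giving a steric number of 4, so it is sp3.
C3 has 4 σ bonds: steric number 4 → sp3.
C4: 3 σ bonds, plus one π bond — 3 electron domains, sp2.
C5: 3 σ bonds, plus one π bond — 3 electron domains, sp2.
C6 is sp3: 4 σ bonds, 4 electron-density regions.
C7 is sp: 2 σ bonds, plus two π bonds, 2 electron-density regions.
C8 — 2 σ bonds, plus two π bonds. Steric number 2, so sp.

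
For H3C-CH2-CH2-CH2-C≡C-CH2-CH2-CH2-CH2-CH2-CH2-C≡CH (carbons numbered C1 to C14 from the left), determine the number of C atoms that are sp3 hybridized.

C1: sp3 ✓
C2: sp3 ✓
C3: sp3 ✓
C4: sp3 ✓
C5: sp
C6: sp
C7: sp3 ✓
C8: sp3 ✓
C9: sp3 ✓
C10: sp3 ✓
C11: sp3 ✓
C12: sp3 ✓
C13: sp
C14: sp
C1, C2, C3, C4, C7, C8, C9, C10, C11, C12 → 10 sp3 carbons.

10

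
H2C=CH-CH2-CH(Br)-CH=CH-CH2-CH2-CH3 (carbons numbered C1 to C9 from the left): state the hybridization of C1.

C1 (3 σ bonds, plus one π bond) has steric number 3: sp2.

sp2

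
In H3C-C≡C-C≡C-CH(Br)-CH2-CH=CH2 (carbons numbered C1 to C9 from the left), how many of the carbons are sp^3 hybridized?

C1: sp3 ✓
C2: sp
C3: sp
C4: sp
C5: sp
C6: sp3 ✓
C7: sp3 ✓
C8: sp2
C9: sp2
C1, C6, C7 → 3 sp3 carbons.

3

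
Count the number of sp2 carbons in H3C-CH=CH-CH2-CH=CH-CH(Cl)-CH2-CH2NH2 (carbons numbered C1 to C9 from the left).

4

C1: sp3
C2: sp2 ✓
C3: sp2 ✓
C4: sp3
C5: sp2 ✓
C6: sp2 ✓
C7: sp3
C8: sp3
C9: sp3
C2, C3, C5, C6 → 4 sp2 carbons.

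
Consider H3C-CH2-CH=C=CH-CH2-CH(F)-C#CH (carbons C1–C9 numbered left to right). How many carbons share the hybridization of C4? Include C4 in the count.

3

C4 is sp (two π bonds).
C1: sp3
C2: sp3
C3: sp2
C4: sp ✓
C5: sp2
C6: sp3
C7: sp3
C8: sp ✓
C9: sp ✓
3 carbons are sp.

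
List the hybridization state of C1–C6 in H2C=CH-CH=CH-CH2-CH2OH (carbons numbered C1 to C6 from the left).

C1 sp2, C2 sp2, C3 sp2, C4 sp2, C5 sp3, C6 sp3

C1: 3 σ bonds, plus one π bond; 3 regions of electron density → sp2.
C2 (3 σ bonds, plus one π bond) has steric number 3: sp2.
C3: 3 σ bonds, plus one π bond — 3 electron domains, sp2.
C4 has 3 σ bonds, plus one π bond: steric number 3 → sp2.
C5 — 4 σ bonds. Steric number 4, so sp3.
C6 — 4 σ bonds. Steric number 4, so sp3.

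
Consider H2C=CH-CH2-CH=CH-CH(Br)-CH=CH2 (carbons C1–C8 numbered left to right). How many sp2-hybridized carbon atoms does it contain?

6

C1: sp2 ✓
C2: sp2 ✓
C3: sp3
C4: sp2 ✓
C5: sp2 ✓
C6: sp3
C7: sp2 ✓
C8: sp2 ✓
C1, C2, C4, C5, C7, C8 → 6 sp2 carbons.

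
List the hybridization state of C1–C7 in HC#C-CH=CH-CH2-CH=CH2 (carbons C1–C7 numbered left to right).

C1 sp, C2 sp, C3 sp2, C4 sp2, C5 sp3, C6 sp2, C7 sp2

C1: 2 σ bonds, plus two π bonds; 2 regions of electron density → sp.
C2 is sp: 2 σ bonds, plus two π bonds, 2 electron-density regions.
C3: 3 σ bonds, plus one π bond; 3 regions of electron density → sp2.
C4 (3 σ bonds, plus one π bond) has steric number 3: sp2.
C5: 4 σ bonds — 4 electron domains, sp3.
C6 carries 3 σ bonds, plus one π bond, giving a steric number of 3, so it is sp2.
C7 — 3 σ bonds, plus one π bond. Steric number 3, so sp2.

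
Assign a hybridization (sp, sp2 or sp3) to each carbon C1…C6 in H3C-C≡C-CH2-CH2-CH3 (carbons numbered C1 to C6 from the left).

C1 sp3, C2 sp, C3 sp, C4 sp3, C5 sp3, C6 sp3

C1 is sp3: 4 σ bonds, 4 electron-density regions.
C2 — 2 σ bonds, plus two π bonds. Steric number 2, so sp.
C3 carries 2 σ bonds, plus two π bonds, giving a steric number of 2, so it is sp.
C4 — 4 σ bonds. Steric number 4, so sp3.
C5 has 4 σ bonds: steric number 4 → sp3.
C6 is sp3: 4 σ bonds, 4 electron-density regions.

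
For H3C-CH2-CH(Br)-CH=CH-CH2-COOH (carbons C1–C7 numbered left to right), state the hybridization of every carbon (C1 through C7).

C1 has 4 σ bonds: steric number 4 → sp3.
C2: 4 σ bonds; 4 regions of electron density → sp3.
C3 (4 σ bonds) has steric number 4: sp3.
C4 has 3 σ bonds, plus one π bond: steric number 3 → sp2.
C5 is sp2: 3 σ bonds, plus one π bond, 3 electron-density regions.
C6 carries 4 σ bonds, giving a steric number of 4, so it is sp3.
C7 has 3 σ bonds, plus one π bond: steric number 3 → sp2.

C1 sp3, C2 sp3, C3 sp3, C4 sp2, C5 sp2, C6 sp3, C7 sp2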